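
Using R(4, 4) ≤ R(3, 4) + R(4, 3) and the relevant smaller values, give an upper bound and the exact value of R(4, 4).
R(4, 4) ≤ R(3, 4) + R(4, 3) = 9 + 9 = 18; exact value R(4, 4) = 18.

The Erdős–Szekeres recurrence R(r, s) ≤ R(r−1, s) + R(r, s−1) applied to (r, s) = (4, 4) gives
  R(4, 4) ≤ R(3, 4) + R(4, 3) = 9 + 9 = 18.
(Recall R(2, k) = k and R is symmetric.) Here the recurrence bound is tight: a matching lower-bound construction on K_{17} shows R(4, 4) > 17, so R(4, 4) = 18 exactly.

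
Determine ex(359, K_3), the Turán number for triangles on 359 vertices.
ex(359, K_3) = ⌊359^2/4⌋ = 32220

Mantel (1907): a triangle-free graph on n vertices has at most ⌊n^2/4⌋ edges, with equality for the complete bipartite graph K_{⌊n/2⌋, ⌈n/2⌉}. For n = 359: ⌊359^2/4⌋ = ⌊128881/4⌋ = 32220. The extremal graph is K_{179, 180}, which has 179·180 = 32220 edges.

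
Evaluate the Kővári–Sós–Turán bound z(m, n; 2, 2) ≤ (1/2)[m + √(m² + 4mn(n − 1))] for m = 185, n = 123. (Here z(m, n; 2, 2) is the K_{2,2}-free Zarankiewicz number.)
z(185, 123; 2, 2) ≤ (1/2)[185 + √(185² + 4·185·123·122)] = (1/2)[185 + √11138665] = 1761.2319

Kővári–Sós–Turán: let r_1, ..., r_185 be the row sums and z = Σ r_i the total number of 1s. Each pair of columns can share at most one row with both entries 1 (else a 2×2 all-ones block appears), so Σ_i C(r_i, 2) ≤ C(123, 2) = 7503. By convexity Σ_i C(r_i, 2) ≥ 185·C(z/185, 2) = z(z − 185)/(2·185), giving z² − 185z − 185·123·122 ≤ 0 and hence z ≤ (1/2)[185 + √(34225 + 4·2776110)] = (1/2)[185 + √11138665] ≈ (1/2)(185 + 3337.4639) = 1761.2319.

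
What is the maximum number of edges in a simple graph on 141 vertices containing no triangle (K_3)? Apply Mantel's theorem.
ex(141, K_3) = ⌊141^2/4⌋ = 4970

Mantel (1907): a triangle-free graph on n vertices has at most ⌊n^2/4⌋ edges, with equality for the complete bipartite graph K_{⌊n/2⌋, ⌈n/2⌉}. For n = 141: ⌊141^2/4⌋ = ⌊19881/4⌋ = 4970. The extremal graph is K_{70, 71}, which has 70·71 = 4970 edges.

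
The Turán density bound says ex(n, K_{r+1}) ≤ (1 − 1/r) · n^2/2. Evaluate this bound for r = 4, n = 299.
Turán density bound = (3/4) · 299^2/2 = 268203/8 ≈ 33525.375

Turán's theorem: ex(n, K_{r+1}) is achieved by the complete r-partite Turán graph T(n, r) with parts as balanced as possible, and is at most (1 − 1/r) · n^2/2. For r = 4, n = 299: the density bound is (3/4) · 89401/2 = 268203/8 ≈ 33525.375. The integer-valued extremum is e(T(299, 4)) = 33525, which is strictly less than the density bound 268203/8 since 4 ∤ 299 (the parts of T(299, 4) cannot all be equal).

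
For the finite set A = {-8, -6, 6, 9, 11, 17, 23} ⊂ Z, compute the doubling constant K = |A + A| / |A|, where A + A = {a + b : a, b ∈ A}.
K = |A + A| / |A| = 24/7

Enumerate A + A = {a + b : a, b ∈ A}. With |A| = 7, there are |A|^2 = 49 ordered sum pairs; collecting distinct values, A + A = {-16, -14, -12, -2, 0, 1, 3, 5, 9, 11, 12, 15, 17, 18, 20, 22, 23, 26, 28, 29, 32, 34, 40, 46}, so |A + A| = 24. Thus K = 24/7. For comparison, the minimum possible |A + A| over all 7-element sets is 2·7 − 1 = 13 (so min K = 13/7), attained only by arithmetic progressions.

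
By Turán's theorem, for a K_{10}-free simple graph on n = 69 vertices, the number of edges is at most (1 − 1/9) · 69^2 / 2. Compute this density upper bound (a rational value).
Turán density bound = (8/9) · 69^2/2 = 2116

Turán's theorem: ex(n, K_{r+1}) is achieved by the complete r-partite Turán graph T(n, r) with parts as balanced as possible, and is at most (1 − 1/r) · n^2/2. For r = 9, n = 69: the density bound is (8/9) · 4761/2 = 2116. The integer-valued extremum is e(T(69, 9)) = 2115, which is strictly less than the density bound 2116 since 9 ∤ 69 (the parts of T(69, 9) cannot all be equal).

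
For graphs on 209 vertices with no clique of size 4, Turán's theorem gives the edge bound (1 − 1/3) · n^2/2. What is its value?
Turán density bound = (2/3) · 209^2/2 = 43681/3 ≈ 14560.3333

Turán's theorem: ex(n, K_{r+1}) is achieved by the complete r-partite Turán graph T(n, r) with parts as balanced as possible, and is at most (1 − 1/r) · n^2/2. For r = 3, n = 209: the density bound is (2/3) · 43681/2 = 43681/3 ≈ 14560.3333. The integer-valued extremum is e(T(209, 3)) = 14560, which is strictly less than the density bound 43681/3 since 3 ∤ 209 (the parts of T(209, 3) cannot all be equal).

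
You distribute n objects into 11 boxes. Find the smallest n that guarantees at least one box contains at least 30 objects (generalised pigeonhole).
n = (30 − 1)·11 + 1 = 320

By the generalised pigeonhole principle, to guarantee some box contains ≥ r objects we need more than (r − 1) · k objects total. Threshold: n = (r − 1) · k + 1. With r = 30 and k = 11: n = 29 · 11 + 1 = 319 + 1 = 320. For n = 319 = 29 · 11, we can put exactly 29 objects in every box, avoiding 30 in any single one — so 320 is tight.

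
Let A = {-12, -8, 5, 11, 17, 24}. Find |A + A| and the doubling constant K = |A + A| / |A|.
K = |A + A| / |A| = 19/6

Enumerate A + A = {a + b : a, b ∈ A}. With |A| = 6, there are |A|^2 = 36 ordered sum pairs; collecting distinct values, A + A = {-24, -20, -16, -7, -3, -1, 3, 5, 9, 10, 12, 16, 22, 28, 29, 34, 35, 41, 48}, so |A + A| = 19. Thus K = 19/6. For comparison, the minimum possible |A + A| over all 6-element sets is 2·6 − 1 = 11 (so min K = 11/6), attained only by arithmetic progressions.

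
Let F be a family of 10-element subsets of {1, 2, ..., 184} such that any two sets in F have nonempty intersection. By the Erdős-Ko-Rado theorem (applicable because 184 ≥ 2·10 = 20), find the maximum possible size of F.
max |F| = C(183, 9) = 519406692254450

Erdős-Ko-Rado (1961): when n ≥ 2k, max |F| = C(n−1, k−1). The bound is attained by the star {A : i ∈ A} for any fixed i ∈ [n]. Here C(184−1, 10−1) = C(183, 9) = 519406692254450.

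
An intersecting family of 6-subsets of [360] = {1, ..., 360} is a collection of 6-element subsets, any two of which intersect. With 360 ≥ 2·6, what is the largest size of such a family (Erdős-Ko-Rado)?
max |F| = C(359, 5) = 48321765821

Erdős-Ko-Rado (1961): when n ≥ 2k, max |F| = C(n−1, k−1). The bound is attained by the star {A : i ∈ A} for any fixed i ∈ [n]. Here C(360−1, 6−1) = C(359, 5) = 48321765821.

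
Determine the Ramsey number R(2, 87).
R(2, 87) = 87

R(2, k) = k for all k ≥ 2: in a 2-colouring of K_k, either some edge is red (a red K_2) or all edges are blue (a blue K_k). And K_{86} coloured all-blue has no blue K_87, so R(2, 87) > 86. Hence R(2, 87) = 87.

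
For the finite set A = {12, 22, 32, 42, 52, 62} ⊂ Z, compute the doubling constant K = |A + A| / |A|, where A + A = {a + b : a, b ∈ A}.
K = |A + A| / |A| = 11/6

Enumerate A + A = {a + b : a, b ∈ A}. With |A| = 6, there are |A|^2 = 36 ordered sum pairs; collecting distinct values, A + A = {24, 34, 44, 54, 64, 74, 84, 94, 104, 114, 124}, so |A + A| = 11. Thus K = 11/6. Here |A + A| = 2|A| − 1 = 11, the minimum possible — so K = 11/6 is minimal, which holds iff A is an arithmetic progression.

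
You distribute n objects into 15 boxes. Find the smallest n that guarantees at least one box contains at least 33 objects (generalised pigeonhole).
n = (33 − 1)·15 + 1 = 481

By the generalised pigeonhole principle, to guarantee some box contains ≥ r objects we need more than (r − 1) · k objects total. Threshold: n = (r − 1) · k + 1. With r = 33 and k = 15: n = 32 · 15 + 1 = 480 + 1 = 481. For n = 480 = 32 · 15, we can put exactly 32 objects in every box, avoiding 33 in any single one — so 481 is tight.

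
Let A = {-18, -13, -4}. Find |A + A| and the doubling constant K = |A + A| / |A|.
K = |A + A| / |A| = 6/3 = 2

Enumerate A + A = {a + b : a, b ∈ A}. With |A| = 3, there are |A|^2 = 9 ordered sum pairs; collecting distinct values, A + A = {-36, -31, -26, -22, -17, -8}, so |A + A| = 6. Thus K = 6/3 = 2. For comparison, the minimum possible |A + A| over all 3-element sets is 2·3 − 1 = 5 (so min K = 5/3), attained only by arithmetic progressions.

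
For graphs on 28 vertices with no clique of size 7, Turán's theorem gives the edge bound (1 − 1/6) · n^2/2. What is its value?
Turán density bound = (5/6) · 28^2/2 = 980/3 ≈ 326.6667

Turán's theorem: ex(n, K_{r+1}) is achieved by the complete r-partite Turán graph T(n, r) with parts as balanced as possible, and is at most (1 − 1/r) · n^2/2. For r = 6, n = 28: the density bound is (5/6) · 784/2 = 980/3 ≈ 326.6667. The integer-valued extremum is e(T(28, 6)) = 326, which is strictly less than the density bound 980/3 since 6 ∤ 28 (the parts of T(28, 6) cannot all be equal).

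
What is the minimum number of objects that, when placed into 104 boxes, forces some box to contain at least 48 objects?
n = (48 − 1)·104 + 1 = 4889

By the generalised pigeonhole principle, to guarantee some box contains ≥ r objects we need more than (r − 1) · k objects total. Threshold: n = (r − 1) · k + 1. With r = 48 and k = 104: n = 47 · 104 + 1 = 4888 + 1 = 4889. For n = 4888 = 47 · 104, we can put exactly 47 objects in every box, avoiding 48 in any single one — so 4889 is tight.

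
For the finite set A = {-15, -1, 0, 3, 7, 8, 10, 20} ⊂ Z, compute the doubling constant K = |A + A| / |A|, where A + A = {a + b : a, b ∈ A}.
K = |A + A| / |A| = 32/8 = 4

Enumerate A + A = {a + b : a, b ∈ A}. With |A| = 8, there are |A|^2 = 64 ordered sum pairs; collecting distinct values, A + A = {-30, -16, -15, -12, -8, -7, -5, -2, -1, 0, 2, 3, 5, 6, 7, 8, 9, 10, 11, 13, 14, 15, 16, 17, 18, 19, 20, 23, 27, 28, 30, 40}, so |A + A| = 32. Thus K = 32/8 = 4. For comparison, the minimum possible |A + A| over all 8-element sets is 2·8 − 1 = 15 (so min K = 15/8), attained only by arithmetic progressions.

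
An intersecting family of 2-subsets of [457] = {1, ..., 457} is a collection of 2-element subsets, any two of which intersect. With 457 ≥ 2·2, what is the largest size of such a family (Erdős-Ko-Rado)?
max |F| = C(456, 1) = 456

The Erdős-Ko-Rado theorem states: for n ≥ 2k, an intersecting family of k-subsets of an n-element set has size at most C(n − 1, k − 1), with equality for 'star' families {A ⊆ [n] : |A| = k, i ∈ A} (fix an element i). For n = 457, k = 2: C(456, 1) = 456.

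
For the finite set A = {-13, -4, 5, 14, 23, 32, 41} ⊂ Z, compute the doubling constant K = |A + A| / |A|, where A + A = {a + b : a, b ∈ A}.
K = |A + A| / |A| = 13/7

Enumerate A + A = {a + b : a, b ∈ A}. With |A| = 7, there are |A|^2 = 49 ordered sum pairs; collecting distinct values, A + A = {-26, -17, -8, 1, 10, 19, 28, 37, 46, 55, 64, 73, 82}, so |A + A| = 13. Thus K = 13/7. Here |A + A| = 2|A| − 1 = 13, the minimum possible — so K = 13/7 is minimal, which holds iff A is an arithmetic progression.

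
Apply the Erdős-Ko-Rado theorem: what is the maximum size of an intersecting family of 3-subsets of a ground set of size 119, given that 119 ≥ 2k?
max |F| = C(118, 2) = 6903

Erdős-Ko-Rado (1961): when n ≥ 2k, max |F| = C(n−1, k−1). The bound is attained by the star {A : i ∈ A} for any fixed i ∈ [n]. Here C(119−1, 3−1) = C(118, 2) = 6903.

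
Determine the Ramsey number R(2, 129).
R(2, 129) = 129

R(2, k) = k for all k ≥ 2: in a 2-colouring of K_k, either some edge is red (a red K_2) or all edges are blue (a blue K_k). And K_{128} coloured all-blue has no blue K_129, so R(2, 129) > 128. Hence R(2, 129) = 129.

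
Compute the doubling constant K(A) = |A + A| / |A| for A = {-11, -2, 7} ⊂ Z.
K = |A + A| / |A| = 5/3

Enumerate A + A = {a + b : a, b ∈ A}. With |A| = 3, there are |A|^2 = 9 ordered sum pairs; collecting distinct values, A + A = {-22, -13, -4, 5, 14}, so |A + A| = 5. Thus K = 5/3. Here |A + A| = 2|A| − 1 = 5, the minimum possible — so K = 5/3 is minimal, which holds iff A is an arithmetic progression.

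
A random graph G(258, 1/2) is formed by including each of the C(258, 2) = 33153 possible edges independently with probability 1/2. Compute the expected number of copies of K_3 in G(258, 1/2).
E[# K_3] = C(258, 3) · (1/2)^C(3, 2) = 2829056 / 2^3 = 353632

For each 3-subset S of vertices (there are C(258, 3) = 2829056 such S), let X_S = 1 if S induces a K_3 (all C(3, 2) = 3 edges present). Then P(X_S = 1) = (1/2)^3 = 1/8. By linearity of expectation, E[# K_3] = C(258, 3) · (1/2)^3 = 2829056 / 8 = 353632.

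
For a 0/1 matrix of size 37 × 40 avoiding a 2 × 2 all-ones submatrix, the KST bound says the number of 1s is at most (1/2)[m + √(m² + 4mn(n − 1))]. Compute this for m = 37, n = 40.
z(37, 40; 2, 2) ≤ (1/2)[37 + √(37² + 4·37·40·39)] = (1/2)[37 + √232249] = 259.4611

Kővári–Sós–Turán: let r_1, ..., r_37 be the row sums and z = Σ r_i the total number of 1s. Each pair of columns can share at most one row with both entries 1 (else a 2×2 all-ones block appears), so Σ_i C(r_i, 2) ≤ C(40, 2) = 780. By convexity Σ_i C(r_i, 2) ≥ 37·C(z/37, 2) = z(z − 37)/(2·37), giving z² − 37z − 37·40·39 ≤ 0 and hence z ≤ (1/2)[37 + √(1369 + 4·57720)] = (1/2)[37 + √232249] ≈ (1/2)(37 + 481.9222) = 259.4611.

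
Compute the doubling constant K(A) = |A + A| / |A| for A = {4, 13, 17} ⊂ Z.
K = |A + A| / |A| = 6/3 = 2

Enumerate A + A = {a + b : a, b ∈ A}. With |A| = 3, there are |A|^2 = 9 ordered sum pairs; collecting distinct values, A + A = {8, 17, 21, 26, 30, 34}, so |A + A| = 6. Thus K = 6/3 = 2. For comparison, the minimum possible |A + A| over all 3-element sets is 2·3 − 1 = 5 (so min K = 5/3), attained only by arithmetic progressions.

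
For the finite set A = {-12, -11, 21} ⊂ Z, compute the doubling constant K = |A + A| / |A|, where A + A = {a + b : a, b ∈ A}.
K = |A + A| / |A| = 6/3 = 2

Enumerate A + A = {a + b : a, b ∈ A}. With |A| = 3, there are |A|^2 = 9 ordered sum pairs; collecting distinct values, A + A = {-24, -23, -22, 9, 10, 42}, so |A + A| = 6. Thus K = 6/3 = 2. For comparison, the minimum possible |A + A| over all 3-element sets is 2·3 − 1 = 5 (so min K = 5/3), attained only by arithmetic progressions.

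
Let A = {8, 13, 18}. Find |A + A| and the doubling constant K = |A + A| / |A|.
K = |A + A| / |A| = 5/3

Enumerate A + A = {a + b : a, b ∈ A}. With |A| = 3, there are |A|^2 = 9 ordered sum pairs; collecting distinct values, A + A = {16, 21, 26, 31, 36}, so |A + A| = 5. Thus K = 5/3. Here |A + A| = 2|A| − 1 = 5, the minimum possible — so K = 5/3 is minimal, which holds iff A is an arithmetic progression.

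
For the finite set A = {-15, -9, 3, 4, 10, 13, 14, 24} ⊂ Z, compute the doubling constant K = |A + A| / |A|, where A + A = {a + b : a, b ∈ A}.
K = |A + A| / |A| = 32/8 = 4

Enumerate A + A = {a + b : a, b ∈ A}. With |A| = 8, there are |A|^2 = 64 ordered sum pairs; collecting distinct values, A + A = {-30, -24, -18, -12, -11, -6, -5, -2, -1, 1, 4, 5, 6, 7, 8, 9, 13, 14, 15, 16, 17, 18, 20, 23, 24, 26, 27, 28, 34, 37, 38, 48}, so |A + A| = 32. Thus K = 32/8 = 4. For comparison, the minimum possible |A + A| over all 8-element sets is 2·8 − 1 = 15 (so min K = 15/8), attained only by arithmetic progressions.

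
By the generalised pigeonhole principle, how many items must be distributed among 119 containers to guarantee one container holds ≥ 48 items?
n = (48 − 1)·119 + 1 = 5594

By the generalised pigeonhole principle, to guarantee some box contains ≥ r objects we need more than (r − 1) · k objects total. Threshold: n = (r − 1) · k + 1. With r = 48 and k = 119: n = 47 · 119 + 1 = 5593 + 1 = 5594. For n = 5593 = 47 · 119, we can put exactly 47 objects in every box, avoiding 48 in any single one — so 5594 is tight.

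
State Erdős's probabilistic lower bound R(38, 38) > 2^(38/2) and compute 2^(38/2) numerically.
2^(38/2) = 524288; so R(38, 38) > 524288

Colour each edge of K_n uniformly at random with red/blue. The expected number of monochromatic K_38 is C(n, 38) · 2 · 2^(−C(38,2)). If C(n, 38) · 2^(1 − C(38,2)) < 1, then with positive probability no monochromatic K_38 exists, so R(38, 38) > n. The standard estimate C(n, 38) ≤ n^38/38! shows this inequality holds whenever n ≤ 2^(38/2) (since 38! · 2^(C(38,2) − 1) > 2^(38^2/2) ≥ n^38). Hence R(38, 38) > 2^(38/2) = 524288.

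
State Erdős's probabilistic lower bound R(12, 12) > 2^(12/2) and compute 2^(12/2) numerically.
2^(12/2) = 64; so R(12, 12) > 64

Colour each edge of K_n uniformly at random with red/blue. The expected number of monochromatic K_12 is C(n, 12) · 2 · 2^(−C(12,2)). If C(n, 12) · 2^(1 − C(12,2)) < 1, then with positive probability no monochromatic K_12 exists, so R(12, 12) > n. The standard estimate C(n, 12) ≤ n^12/12! shows this inequality holds whenever n ≤ 2^(12/2) (since 12! · 2^(C(12,2) − 1) > 2^(12^2/2) ≥ n^12). Hence R(12, 12) > 2^(12/2) = 64.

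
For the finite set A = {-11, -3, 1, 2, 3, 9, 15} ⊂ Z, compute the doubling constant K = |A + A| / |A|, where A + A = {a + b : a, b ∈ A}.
K = |A + A| / |A| = 22/7

Enumerate A + A = {a + b : a, b ∈ A}. With |A| = 7, there are |A|^2 = 49 ordered sum pairs; collecting distinct values, A + A = {-22, -14, -10, -9, -8, -6, -2, -1, 0, 2, 3, 4, 5, 6, 10, 11, 12, 16, 17, 18, 24, 30}, so |A + A| = 22. Thus K = 22/7. For comparison, the minimum possible |A + A| over all 7-element sets is 2·7 − 1 = 13 (so min K = 13/7), attained only by arithmetic progressions.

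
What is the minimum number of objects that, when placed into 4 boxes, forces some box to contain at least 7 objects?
n = (7 − 1)·4 + 1 = 25

By the generalised pigeonhole principle, to guarantee some box contains ≥ r objects we need more than (r − 1) · k objects total. Threshold: n = (r − 1) · k + 1. With r = 7 and k = 4: n = 6 · 4 + 1 = 24 + 1 = 25. For n = 24 = 6 · 4, we can put exactly 6 objects in every box, avoiding 7 in any single one — so 25 is tight.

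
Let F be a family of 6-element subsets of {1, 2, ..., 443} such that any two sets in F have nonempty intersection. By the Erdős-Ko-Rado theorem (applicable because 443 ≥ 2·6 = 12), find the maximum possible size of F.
max |F| = C(442, 5) = 137426637348

Erdős-Ko-Rado (1961): when n ≥ 2k, max |F| = C(n−1, k−1). The bound is attained by the star {A : i ∈ A} for any fixed i ∈ [n]. Here C(443−1, 6−1) = C(442, 5) = 137426637348.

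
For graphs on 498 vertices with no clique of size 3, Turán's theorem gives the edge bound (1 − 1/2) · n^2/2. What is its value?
Turán density bound = (1/2) · 498^2/2 = 62001

Turán's theorem: ex(n, K_{r+1}) is achieved by the complete r-partite Turán graph T(n, r) with parts as balanced as possible, and is at most (1 − 1/r) · n^2/2. For r = 2, n = 498: the density bound is (1/2) · 248004/2 = 62001. Since 2 ∣ 498, the Turán graph T(498, 2) has parts of equal size 249, and its edge count e(T(498, 2)) = 62001 attains the density bound exactly.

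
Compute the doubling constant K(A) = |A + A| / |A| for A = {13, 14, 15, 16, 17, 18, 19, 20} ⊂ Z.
K = |A + A| / |A| = 15/8

Enumerate A + A = {a + b : a, b ∈ A}. With |A| = 8, there are |A|^2 = 64 ordered sum pairs; collecting distinct values, A + A = {26, 27, 28, 29, 30, 31, 32, 33, 34, 35, 36, 37, 38, 39, 40}, so |A + A| = 15. Thus K = 15/8. Here |A + A| = 2|A| − 1 = 15, the minimum possible — so K = 15/8 is minimal, which holds iff A is an arithmetic progression.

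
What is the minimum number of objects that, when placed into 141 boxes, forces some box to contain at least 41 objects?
n = (41 − 1)·141 + 1 = 5641

By the generalised pigeonhole principle, to guarantee some box contains ≥ r objects we need more than (r − 1) · k objects total. Threshold: n = (r − 1) · k + 1. With r = 41 and k = 141: n = 40 · 141 + 1 = 5640 + 1 = 5641. For n = 5640 = 40 · 141, we can put exactly 40 objects in every box, avoiding 41 in any single one — so 5641 is tight.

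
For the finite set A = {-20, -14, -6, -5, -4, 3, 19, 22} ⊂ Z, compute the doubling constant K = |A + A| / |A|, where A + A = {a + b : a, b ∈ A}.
K = |A + A| / |A| = 33/8

Enumerate A + A = {a + b : a, b ∈ A}. With |A| = 8, there are |A|^2 = 64 ordered sum pairs; collecting distinct values, A + A = {-40, -34, -28, -26, -25, -24, -20, -19, -18, -17, -12, -11, -10, -9, -8, -3, -2, -1, 2, 5, 6, 8, 13, 14, 15, 16, 17, 18, 22, 25, 38, 41, 44}, so |A + A| = 33. Thus K = 33/8. For comparison, the minimum possible |A + A| over all 8-element sets is 2·8 − 1 = 15 (so min K = 15/8), attained only by arithmetic progressions.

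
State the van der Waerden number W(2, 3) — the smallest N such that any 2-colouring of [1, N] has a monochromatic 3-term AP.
W(2, 3) = 9

Lower bound: the 2-colouring RRBBRRBB of {1, ..., 8} (R at positions {1, 2, 5, 6}, B at {3, 4, 7, 8}) contains no monochromatic 3-term AP, so W(2, 3) > 8. Upper bound: a case analysis on any 2-colouring of {1, ..., 9} forces such an AP. Hence W(2, 3) = 9.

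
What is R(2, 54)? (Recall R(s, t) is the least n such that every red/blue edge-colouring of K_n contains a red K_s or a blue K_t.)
R(2, 54) = 54

R(2, k) = k for all k ≥ 2: in a 2-colouring of K_k, either some edge is red (a red K_2) or all edges are blue (a blue K_k). And K_{53} coloured all-blue has no blue K_54, so R(2, 54) > 53. Hence R(2, 54) = 54.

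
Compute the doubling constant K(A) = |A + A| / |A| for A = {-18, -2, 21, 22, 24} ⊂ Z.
K = |A + A| / |A| = 15/5 = 3

Enumerate A + A = {a + b : a, b ∈ A}. With |A| = 5, there are |A|^2 = 25 ordered sum pairs; collecting distinct values, A + A = {-36, -20, -4, 3, 4, 6, 19, 20, 22, 42, 43, 44, 45, 46, 48}, so |A + A| = 15. Thus K = 15/5 = 3. For comparison, the minimum possible |A + A| over all 5-element sets is 2·5 − 1 = 9 (so min K = 9/5), attained only by arithmetic progressions.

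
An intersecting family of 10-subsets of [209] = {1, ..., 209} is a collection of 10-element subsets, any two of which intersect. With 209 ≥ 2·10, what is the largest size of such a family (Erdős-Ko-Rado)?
max |F| = C(208, 9) = 1684982353074800

The Erdős-Ko-Rado theorem states: for n ≥ 2k, an intersecting family of k-subsets of an n-element set has size at most C(n − 1, k − 1), with equality for 'star' families {A ⊆ [n] : |A| = k, i ∈ A} (fix an element i). For n = 209, k = 10: C(208, 9) = 1684982353074800.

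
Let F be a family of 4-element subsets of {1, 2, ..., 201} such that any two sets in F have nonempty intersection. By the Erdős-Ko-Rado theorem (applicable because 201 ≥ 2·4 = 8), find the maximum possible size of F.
max |F| = C(200, 3) = 1313400

The Erdős-Ko-Rado theorem states: for n ≥ 2k, an intersecting family of k-subsets of an n-element set has size at most C(n − 1, k − 1), with equality for 'star' families {A ⊆ [n] : |A| = k, i ∈ A} (fix an element i). For n = 201, k = 4: C(200, 3) = 1313400.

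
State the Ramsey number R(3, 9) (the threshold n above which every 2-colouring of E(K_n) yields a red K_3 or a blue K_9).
R(3, 9) = 36

Lower bound: an explicit 2-colouring of K_{35} (typically a Paley-type or other structured construction) avoids a red K_3 and a blue K_9, showing R(3, 9) > 35.
Upper bound: the simple Erdős–Szekeres recurrence only gives R(3, 9) ≤ 37; the tight bound R(3, 9) ≤ 36 requires a sharper case analysis (or computer search) of 2-colourings of K_{36}.
Hence R(3, 9) = 36.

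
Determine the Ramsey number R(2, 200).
R(2, 200) = 200

R(2, k) = k for all k ≥ 2: in a 2-colouring of K_k, either some edge is red (a red K_2) or all edges are blue (a blue K_k). And K_{199} coloured all-blue has no blue K_200, so R(2, 200) > 199. Hence R(2, 200) = 200.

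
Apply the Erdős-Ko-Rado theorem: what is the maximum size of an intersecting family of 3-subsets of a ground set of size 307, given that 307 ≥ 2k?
max |F| = C(306, 2) = 46665

Erdős-Ko-Rado (1961): when n ≥ 2k, max |F| = C(n−1, k−1). The bound is attained by the star {A : i ∈ A} for any fixed i ∈ [n]. Here C(307−1, 3−1) = C(306, 2) = 46665.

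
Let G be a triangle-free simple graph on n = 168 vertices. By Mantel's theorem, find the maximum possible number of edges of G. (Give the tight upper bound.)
ex(168, K_3) = ⌊168^2/4⌋ = 7056

Mantel (1907): a triangle-free graph on n vertices has at most ⌊n^2/4⌋ edges, with equality for the complete bipartite graph K_{⌊n/2⌋, ⌈n/2⌉}. For n = 168: ⌊168^2/4⌋ = ⌊28224/4⌋ = 7056. The extremal graph is K_{84, 84}, which has 84·84 = 7056 edges.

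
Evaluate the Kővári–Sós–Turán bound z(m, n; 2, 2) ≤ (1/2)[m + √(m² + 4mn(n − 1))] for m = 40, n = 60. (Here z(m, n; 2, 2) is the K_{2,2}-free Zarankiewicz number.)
z(40, 60; 2, 2) ≤ (1/2)[40 + √(40² + 4·40·60·59)] = (1/2)[40 + √568000] = 396.8289

Kővári–Sós–Turán: let r_1, ..., r_40 be the row sums and z = Σ r_i the total number of 1s. Each pair of columns can share at most one row with both entries 1 (else a 2×2 all-ones block appears), so Σ_i C(r_i, 2) ≤ C(60, 2) = 1770. By convexity Σ_i C(r_i, 2) ≥ 40·C(z/40, 2) = z(z − 40)/(2·40), giving z² − 40z − 40·60·59 ≤ 0 and hence z ≤ (1/2)[40 + √(1600 + 4·141600)] = (1/2)[40 + √568000] ≈ (1/2)(40 + 753.6577) = 396.8289.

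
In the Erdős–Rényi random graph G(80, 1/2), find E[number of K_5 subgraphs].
E[# K_5] = C(80, 5) · (1/2)^C(5, 2) = 24040016 / 2^10 = 1502501/64 = 23476.578125

For each 5-subset S of vertices (there are C(80, 5) = 24040016 such S), let X_S = 1 if S induces a K_5 (all C(5, 2) = 10 edges present). Then P(X_S = 1) = (1/2)^10 = 1/1024. By linearity of expectation, E[# K_5] = C(80, 5) · (1/2)^10 = 24040016 / 1024 = 1502501/64 = 23476.578125.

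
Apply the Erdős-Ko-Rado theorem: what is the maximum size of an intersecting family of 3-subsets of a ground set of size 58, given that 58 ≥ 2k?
max |F| = C(57, 2) = 1596

Erdős-Ko-Rado (1961): when n ≥ 2k, max |F| = C(n−1, k−1). The bound is attained by the star {A : i ∈ A} for any fixed i ∈ [n]. Here C(58−1, 3−1) = C(57, 2) = 1596.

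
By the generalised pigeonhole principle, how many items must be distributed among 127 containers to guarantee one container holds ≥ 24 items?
n = (24 − 1)·127 + 1 = 2922

By the generalised pigeonhole principle, to guarantee some box contains ≥ r objects we need more than (r − 1) · k objects total. Threshold: n = (r − 1) · k + 1. With r = 24 and k = 127: n = 23 · 127 + 1 = 2921 + 1 = 2922. For n = 2921 = 23 · 127, we can put exactly 23 objects in every box, avoiding 24 in any single one — so 2922 is tight.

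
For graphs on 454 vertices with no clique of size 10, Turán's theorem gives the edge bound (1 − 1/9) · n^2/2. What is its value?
Turán density bound = (8/9) · 454^2/2 = 824464/9 ≈ 91607.1111

Turán's theorem: ex(n, K_{r+1}) is achieved by the complete r-partite Turán graph T(n, r) with parts as balanced as possible, and is at most (1 − 1/r) · n^2/2. For r = 9, n = 454: the density bound is (8/9) · 206116/2 = 824464/9 ≈ 91607.1111. The integer-valued extremum is e(T(454, 9)) = 91606, which is strictly less than the density bound 824464/9 since 9 ∤ 454 (the parts of T(454, 9) cannot all be equal).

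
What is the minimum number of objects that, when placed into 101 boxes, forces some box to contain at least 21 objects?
n = (21 − 1)·101 + 1 = 2021

By the generalised pigeonhole principle, to guarantee some box contains ≥ r objects we need more than (r − 1) · k objects total. Threshold: n = (r − 1) · k + 1. With r = 21 and k = 101: n = 20 · 101 + 1 = 2020 + 1 = 2021. For n = 2020 = 20 · 101, we can put exactly 20 objects in every box, avoiding 21 in any single one — so 2021 is tight.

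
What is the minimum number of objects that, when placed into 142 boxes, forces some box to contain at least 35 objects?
n = (35 − 1)·142 + 1 = 4829

By the generalised pigeonhole principle, to guarantee some box contains ≥ r objects we need more than (r − 1) · k objects total. Threshold: n = (r − 1) · k + 1. With r = 35 and k = 142: n = 34 · 142 + 1 = 4828 + 1 = 4829. For n = 4828 = 34 · 142, we can put exactly 34 objects in every box, avoiding 35 in any single one — so 4829 is tight.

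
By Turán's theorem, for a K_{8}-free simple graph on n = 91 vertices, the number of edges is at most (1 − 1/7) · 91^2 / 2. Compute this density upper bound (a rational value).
Turán density bound = (6/7) · 91^2/2 = 3549

Turán's theorem: ex(n, K_{r+1}) is achieved by the complete r-partite Turán graph T(n, r) with parts as balanced as possible, and is at most (1 − 1/r) · n^2/2. For r = 7, n = 91: the density bound is (6/7) · 8281/2 = 3549. Since 7 ∣ 91, the Turán graph T(91, 7) has parts of equal size 13, and its edge count e(T(91, 7)) = 3549 attains the density bound exactly.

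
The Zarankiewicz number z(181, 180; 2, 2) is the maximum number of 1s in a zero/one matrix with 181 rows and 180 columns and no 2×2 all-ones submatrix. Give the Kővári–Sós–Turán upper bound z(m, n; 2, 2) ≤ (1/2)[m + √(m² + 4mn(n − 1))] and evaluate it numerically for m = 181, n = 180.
z(181, 180; 2, 2) ≤ (1/2)[181 + √(181² + 4·181·180·179)] = (1/2)[181 + √23360041] = 2507.1113

Kővári–Sós–Turán: let r_1, ..., r_181 be the row sums and z = Σ r_i the total number of 1s. Each pair of columns can share at most one row with both entries 1 (else a 2×2 all-ones block appears), so Σ_i C(r_i, 2) ≤ C(180, 2) = 16110. By convexity Σ_i C(r_i, 2) ≥ 181·C(z/181, 2) = z(z − 181)/(2·181), giving z² − 181z − 181·180·179 ≤ 0 and hence z ≤ (1/2)[181 + √(32761 + 4·5831820)] = (1/2)[181 + √23360041] ≈ (1/2)(181 + 4833.2226) = 2507.1113.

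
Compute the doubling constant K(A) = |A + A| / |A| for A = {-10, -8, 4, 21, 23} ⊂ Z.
K = |A + A| / |A| = 14/5

Enumerate A + A = {a + b : a, b ∈ A}. With |A| = 5, there are |A|^2 = 25 ordered sum pairs; collecting distinct values, A + A = {-20, -18, -16, -6, -4, 8, 11, 13, 15, 25, 27, 42, 44, 46}, so |A + A| = 14. Thus K = 14/5. For comparison, the minimum possible |A + A| over all 5-element sets is 2·5 − 1 = 9 (so min K = 9/5), attained only by arithmetic progressions.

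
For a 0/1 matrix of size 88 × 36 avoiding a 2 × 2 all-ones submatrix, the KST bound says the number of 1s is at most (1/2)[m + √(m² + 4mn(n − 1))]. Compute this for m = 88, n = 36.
z(88, 36; 2, 2) ≤ (1/2)[88 + √(88² + 4·88·36·35)] = (1/2)[88 + √451264] = 379.8809

Kővári–Sós–Turán: let r_1, ..., r_88 be the row sums and z = Σ r_i the total number of 1s. Each pair of columns can share at most one row with both entries 1 (else a 2×2 all-ones block appears), so Σ_i C(r_i, 2) ≤ C(36, 2) = 630. By convexity Σ_i C(r_i, 2) ≥ 88·C(z/88, 2) = z(z − 88)/(2·88), giving z² − 88z − 88·36·35 ≤ 0 and hence z ≤ (1/2)[88 + √(7744 + 4·110880)] = (1/2)[88 + √451264] ≈ (1/2)(88 + 671.7619) = 379.8809.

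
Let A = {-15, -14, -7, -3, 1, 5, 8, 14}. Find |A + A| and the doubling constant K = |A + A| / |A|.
K = |A + A| / |A| = 30/8 = 15/4

Enumerate A + A = {a + b : a, b ∈ A}. With |A| = 8, there are |A|^2 = 64 ordered sum pairs; collecting distinct values, A + A = {-30, -29, -28, -22, -21, -18, -17, -14, -13, -10, -9, -7, -6, -2, -1, 0, 1, 2, 5, 6, 7, 9, 10, 11, 13, 15, 16, 19, 22, 28}, so |A + A| = 30. Thus K = 30/8 = 15/4. For comparison, the minimum possible |A + A| over all 8-element sets is 2·8 − 1 = 15 (so min K = 15/8), attained only by arithmetic progressions.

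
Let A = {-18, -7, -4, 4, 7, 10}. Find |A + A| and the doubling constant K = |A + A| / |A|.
K = |A + A| / |A| = 15/6 = 5/2

Enumerate A + A = {a + b : a, b ∈ A}. With |A| = 6, there are |A|^2 = 36 ordered sum pairs; collecting distinct values, A + A = {-36, -25, -22, -14, -11, -8, -3, 0, 3, 6, 8, 11, 14, 17, 20}, so |A + A| = 15. Thus K = 15/6 = 5/2. For comparison, the minimum possible |A + A| over all 6-element sets is 2·6 − 1 = 11 (so min K = 11/6), attained only by arithmetic progressions.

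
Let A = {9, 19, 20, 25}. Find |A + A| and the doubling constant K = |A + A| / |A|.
K = |A + A| / |A| = 10/4 = 5/2

Enumerate A + A = {a + b : a, b ∈ A}. With |A| = 4, there are |A|^2 = 16 ordered sum pairs; collecting distinct values, A + A = {18, 28, 29, 34, 38, 39, 40, 44, 45, 50}, so |A + A| = 10. Thus K = 10/4 = 5/2. For comparison, the minimum possible |A + A| over all 4-element sets is 2·4 − 1 = 7 (so min K = 7/4), attained only by arithmetic progressions.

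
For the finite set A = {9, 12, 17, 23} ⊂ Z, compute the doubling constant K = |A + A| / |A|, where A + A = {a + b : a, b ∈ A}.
K = |A + A| / |A| = 10/4 = 5/2

Enumerate A + A = {a + b : a, b ∈ A}. With |A| = 4, there are |A|^2 = 16 ordered sum pairs; collecting distinct values, A + A = {18, 21, 24, 26, 29, 32, 34, 35, 40, 46}, so |A + A| = 10. Thus K = 10/4 = 5/2. For comparison, the minimum possible |A + A| over all 4-element sets is 2·4 − 1 = 7 (so min K = 7/4), attained only by arithmetic progressions.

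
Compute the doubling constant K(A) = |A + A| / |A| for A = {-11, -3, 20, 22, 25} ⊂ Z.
K = |A + A| / |A| = 15/5 = 3

Enumerate A + A = {a + b : a, b ∈ A}. With |A| = 5, there are |A|^2 = 25 ordered sum pairs; collecting distinct values, A + A = {-22, -14, -6, 9, 11, 14, 17, 19, 22, 40, 42, 44, 45, 47, 50}, so |A + A| = 15. Thus K = 15/5 = 3. For comparison, the minimum possible |A + A| over all 5-element sets is 2·5 − 1 = 9 (so min K = 9/5), attained only by arithmetic progressions.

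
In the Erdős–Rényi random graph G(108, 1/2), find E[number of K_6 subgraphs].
E[# K_6] = C(108, 6) · (1/2)^C(6, 2) = 1913554188 / 2^15 = 478388547/8192 ≈ 58397.039429

For each 6-subset S of vertices (there are C(108, 6) = 1913554188 such S), let X_S = 1 if S induces a K_6 (all C(6, 2) = 15 edges present). Then P(X_S = 1) = (1/2)^15 = 1/32768. By linearity of expectation, E[# K_6] = C(108, 6) · (1/2)^15 = 1913554188 / 32768 = 478388547/8192 ≈ 58397.039429.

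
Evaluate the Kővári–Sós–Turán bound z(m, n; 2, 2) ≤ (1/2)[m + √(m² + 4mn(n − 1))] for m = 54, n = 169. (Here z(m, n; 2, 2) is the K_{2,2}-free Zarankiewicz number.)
z(54, 169; 2, 2) ≤ (1/2)[54 + √(54² + 4·54·169·168)] = (1/2)[54 + √6135588] = 1265.506

Kővári–Sós–Turán: let r_1, ..., r_54 be the row sums and z = Σ r_i the total number of 1s. Each pair of columns can share at most one row with both entries 1 (else a 2×2 all-ones block appears), so Σ_i C(r_i, 2) ≤ C(169, 2) = 14196. By convexity Σ_i C(r_i, 2) ≥ 54·C(z/54, 2) = z(z − 54)/(2·54), giving z² − 54z − 54·169·168 ≤ 0 and hence z ≤ (1/2)[54 + √(2916 + 4·1533168)] = (1/2)[54 + √6135588] ≈ (1/2)(54 + 2477.0119) = 1265.506.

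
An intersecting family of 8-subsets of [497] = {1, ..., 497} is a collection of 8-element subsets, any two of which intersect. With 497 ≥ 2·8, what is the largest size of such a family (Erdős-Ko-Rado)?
max |F| = C(496, 7) = 1404341991932880

The Erdős-Ko-Rado theorem states: for n ≥ 2k, an intersecting family of k-subsets of an n-element set has size at most C(n − 1, k − 1), with equality for 'star' families {A ⊆ [n] : |A| = k, i ∈ A} (fix an element i). For n = 497, k = 8: C(496, 7) = 1404341991932880.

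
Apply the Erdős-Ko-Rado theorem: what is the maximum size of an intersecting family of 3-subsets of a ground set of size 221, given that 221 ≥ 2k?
max |F| = C(220, 2) = 24090

The Erdős-Ko-Rado theorem states: for n ≥ 2k, an intersecting family of k-subsets of an n-element set has size at most C(n − 1, k − 1), with equality for 'star' families {A ⊆ [n] : |A| = k, i ∈ A} (fix an element i). For n = 221, k = 3: C(220, 2) = 24090.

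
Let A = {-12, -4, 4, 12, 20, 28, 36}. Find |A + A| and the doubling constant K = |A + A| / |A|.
K = |A + A| / |A| = 13/7

Enumerate A + A = {a + b : a, b ∈ A}. With |A| = 7, there are |A|^2 = 49 ordered sum pairs; collecting distinct values, A + A = {-24, -16, -8, 0, 8, 16, 24, 32, 40, 48, 56, 64, 72}, so |A + A| = 13. Thus K = 13/7. Here |A + A| = 2|A| − 1 = 13, the minimum possible — so K = 13/7 is minimal, which holds iff A is an arithmetic progression.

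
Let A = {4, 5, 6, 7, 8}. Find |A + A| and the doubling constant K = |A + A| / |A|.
K = |A + A| / |A| = 9/5

Enumerate A + A = {a + b : a, b ∈ A}. With |A| = 5, there are |A|^2 = 25 ordered sum pairs; collecting distinct values, A + A = {8, 9, 10, 11, 12, 13, 14, 15, 16}, so |A + A| = 9. Thus K = 9/5. Here |A + A| = 2|A| − 1 = 9, the minimum possible — so K = 9/5 is minimal, which holds iff A is an arithmetic progression.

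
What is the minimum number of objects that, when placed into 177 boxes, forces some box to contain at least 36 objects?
n = (36 − 1)·177 + 1 = 6196

By the generalised pigeonhole principle, to guarantee some box contains ≥ r objects we need more than (r − 1) · k objects total. Threshold: n = (r − 1) · k + 1. With r = 36 and k = 177: n = 35 · 177 + 1 = 6195 + 1 = 6196. For n = 6195 = 35 · 177, we can put exactly 35 objects in every box, avoiding 36 in any single one — so 6196 is tight.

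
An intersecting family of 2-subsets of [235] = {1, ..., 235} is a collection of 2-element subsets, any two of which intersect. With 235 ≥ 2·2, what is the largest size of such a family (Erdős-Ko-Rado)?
max |F| = C(234, 1) = 234

Erdős-Ko-Rado (1961): when n ≥ 2k, max |F| = C(n−1, k−1). The bound is attained by the star {A : i ∈ A} for any fixed i ∈ [n]. Here C(235−1, 2−1) = C(234, 1) = 234.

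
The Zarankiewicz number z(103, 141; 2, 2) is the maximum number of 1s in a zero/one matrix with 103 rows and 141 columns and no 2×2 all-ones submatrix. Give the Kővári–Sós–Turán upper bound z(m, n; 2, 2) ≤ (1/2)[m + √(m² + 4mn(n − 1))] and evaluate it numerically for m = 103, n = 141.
z(103, 141; 2, 2) ≤ (1/2)[103 + √(103² + 4·103·141·140)] = (1/2)[103 + √8143489] = 1478.34

Kővári–Sós–Turán: let r_1, ..., r_103 be the row sums and z = Σ r_i the total number of 1s. Each pair of columns can share at most one row with both entries 1 (else a 2×2 all-ones block appears), so Σ_i C(r_i, 2) ≤ C(141, 2) = 9870. By convexity Σ_i C(r_i, 2) ≥ 103·C(z/103, 2) = z(z − 103)/(2·103), giving z² − 103z − 103·141·140 ≤ 0 and hence z ≤ (1/2)[103 + √(10609 + 4·2033220)] = (1/2)[103 + √8143489] ≈ (1/2)(103 + 2853.6799) = 1478.34.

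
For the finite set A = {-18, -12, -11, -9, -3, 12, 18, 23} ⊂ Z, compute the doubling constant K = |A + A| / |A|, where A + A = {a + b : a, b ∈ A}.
K = |A + A| / |A| = 32/8 = 4

Enumerate A + A = {a + b : a, b ∈ A}. With |A| = 8, there are |A|^2 = 64 ordered sum pairs; collecting distinct values, A + A = {-36, -30, -29, -27, -24, -23, -22, -21, -20, -18, -15, -14, -12, -6, 0, 1, 3, 5, 6, 7, 9, 11, 12, 14, 15, 20, 24, 30, 35, 36, 41, 46}, so |A + A| = 32. Thus K = 32/8 = 4. For comparison, the minimum possible |A + A| over all 8-element sets is 2·8 − 1 = 15 (so min K = 15/8), attained only by arithmetic progressions.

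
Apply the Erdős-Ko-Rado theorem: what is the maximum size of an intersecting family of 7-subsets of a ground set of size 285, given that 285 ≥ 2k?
max |F| = C(284, 6) = 691018925604

Erdős-Ko-Rado (1961): when n ≥ 2k, max |F| = C(n−1, k−1). The bound is attained by the star {A : i ∈ A} for any fixed i ∈ [n]. Here C(285−1, 7−1) = C(284, 6) = 691018925604.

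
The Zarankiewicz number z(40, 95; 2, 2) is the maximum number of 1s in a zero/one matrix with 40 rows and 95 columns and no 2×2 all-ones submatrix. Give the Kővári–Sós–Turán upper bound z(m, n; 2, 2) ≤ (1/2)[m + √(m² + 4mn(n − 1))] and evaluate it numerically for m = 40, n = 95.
z(40, 95; 2, 2) ≤ (1/2)[40 + √(40² + 4·40·95·94)] = (1/2)[40 + √1430400] = 617.9967

Kővári–Sós–Turán: let r_1, ..., r_40 be the row sums and z = Σ r_i the total number of 1s. Each pair of columns can share at most one row with both entries 1 (else a 2×2 all-ones block appears), so Σ_i C(r_i, 2) ≤ C(95, 2) = 4465. By convexity Σ_i C(r_i, 2) ≥ 40·C(z/40, 2) = z(z − 40)/(2·40), giving z² − 40z − 40·95·94 ≤ 0 and hence z ≤ (1/2)[40 + √(1600 + 4·357200)] = (1/2)[40 + √1430400] ≈ (1/2)(40 + 1195.9933) = 617.9967.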